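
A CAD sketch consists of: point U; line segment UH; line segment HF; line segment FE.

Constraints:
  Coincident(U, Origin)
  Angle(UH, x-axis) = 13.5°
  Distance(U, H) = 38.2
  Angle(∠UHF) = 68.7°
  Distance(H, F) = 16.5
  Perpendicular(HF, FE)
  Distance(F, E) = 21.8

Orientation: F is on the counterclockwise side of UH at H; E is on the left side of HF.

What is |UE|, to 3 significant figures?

14.0

U is at the origin; UH runs at 13.5° with length 38.2, so H = 38.2·(cos 13.5°, sin 13.5°) = (37.1, 8.92). ∠UHF = 68.7°, so HF runs at 13.5° + (180° − 68.7°) = 125° from the x-axis; with |HF| = 16.5, F = H + 16.5·(cos 125°, sin 125°) = (27.7, 22.5). HF ⟂ FE; with |FE| = 21.8 on the left of HF, E = F + 21.8·(-0.821, -0.571) = (9.83, 10.0). Then |UE| = |E − U| = 14.0.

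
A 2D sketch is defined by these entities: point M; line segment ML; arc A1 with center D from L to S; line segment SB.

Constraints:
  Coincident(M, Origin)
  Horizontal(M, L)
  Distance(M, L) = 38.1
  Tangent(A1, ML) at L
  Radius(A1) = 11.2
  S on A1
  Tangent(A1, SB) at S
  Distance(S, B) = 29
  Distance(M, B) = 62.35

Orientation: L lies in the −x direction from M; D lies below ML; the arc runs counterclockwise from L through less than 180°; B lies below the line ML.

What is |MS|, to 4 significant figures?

50.73

M is at the origin; M and L share the same y with |ML| = 38.1 and L on the −x side, so L = (-38.10, 0.000). Tangency of A1 to ML means the radius DL is perpendicular to ML, so D = L + (0, -11.2) = (-38.10, -11.20). Since DS ⟂ SB (tangency), |DB| = √(11.2² + 29.0²) = 31.09 regardless of where S sits on A1. So B lies on both circle(M, 62.35) and circle(D, 31.09); the below-ML intersection is B = (-46.98, -40.99). S is the foot of the tangent from B: S = (-49.27, -12.08).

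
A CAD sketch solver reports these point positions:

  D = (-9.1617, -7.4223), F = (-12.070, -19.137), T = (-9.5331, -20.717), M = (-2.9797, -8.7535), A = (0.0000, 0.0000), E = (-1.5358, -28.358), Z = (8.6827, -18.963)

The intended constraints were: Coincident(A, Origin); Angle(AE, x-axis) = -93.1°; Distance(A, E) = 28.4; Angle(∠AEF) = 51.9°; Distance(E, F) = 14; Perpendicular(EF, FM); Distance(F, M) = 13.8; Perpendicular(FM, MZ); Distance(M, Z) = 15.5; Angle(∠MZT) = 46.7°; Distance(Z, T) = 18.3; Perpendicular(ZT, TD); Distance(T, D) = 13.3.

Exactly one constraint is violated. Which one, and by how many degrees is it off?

Perpendicular(ZT, TD) — off by 7.10°.

A = (0.00, 0.00) ✓; AE at -93.10° ✓; |AE| = 28.40 ✓; ∠AEF = 51.90° ✓; |EF| = 14.00 ✓; ∠(EF, FM) = 90.00° ✓; |FM| = 13.80 ✓; ∠(FM, MZ) = 90.00° ✓; |MZ| = 15.50 ✓; ∠MZT = 46.70° ✓; |ZT| = 18.30 ✓; ∠(ZT, TD) = 97.10° ✗; |TD| = 13.30 ✓.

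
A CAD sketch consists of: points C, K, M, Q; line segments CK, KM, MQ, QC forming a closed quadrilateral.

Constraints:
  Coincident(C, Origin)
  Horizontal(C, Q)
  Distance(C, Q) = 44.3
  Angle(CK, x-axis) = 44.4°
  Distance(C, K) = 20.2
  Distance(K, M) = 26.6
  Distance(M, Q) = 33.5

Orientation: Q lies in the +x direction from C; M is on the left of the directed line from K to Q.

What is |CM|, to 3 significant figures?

46.8

C is at the origin; CQ is horizontal with |CQ| = 44.3 and Q in +x, so Q = (44.3, 0). CK runs at 44.4° with |CK| = 20.2, so K = (14.4, 14.1). M is determined by |KM| = 26.6 and |MQ| = 33.5 together: it lies at the intersection of circle(K, 26.6) and circle(Q, 33.5). With |KQ| = 33.0, the foot of the radical line on KQ is 10.2 from K and the perpendicular offset is √(26.6² − 10.2²) = 24.5. Taking the left-of-KQ solution: M = (34.2, 31.9).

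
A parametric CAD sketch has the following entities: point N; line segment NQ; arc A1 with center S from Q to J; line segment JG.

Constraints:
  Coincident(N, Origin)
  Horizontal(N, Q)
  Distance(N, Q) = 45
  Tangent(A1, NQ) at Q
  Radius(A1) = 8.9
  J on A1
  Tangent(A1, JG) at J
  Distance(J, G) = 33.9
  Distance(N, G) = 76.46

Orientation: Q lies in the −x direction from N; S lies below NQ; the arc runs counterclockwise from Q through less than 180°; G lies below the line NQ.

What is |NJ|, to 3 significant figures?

53.3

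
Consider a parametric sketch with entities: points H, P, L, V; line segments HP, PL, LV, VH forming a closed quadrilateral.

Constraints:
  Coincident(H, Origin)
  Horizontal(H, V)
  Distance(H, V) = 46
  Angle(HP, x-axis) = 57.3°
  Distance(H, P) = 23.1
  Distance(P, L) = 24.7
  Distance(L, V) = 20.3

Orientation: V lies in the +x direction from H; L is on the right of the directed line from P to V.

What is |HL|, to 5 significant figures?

25.786

H is at the origin; H and V share the same y with |HV| = 46.0 and V in +x, so V = (46.0, 0). HP runs at 57.3° with |HP| = 23.1, so P = (12.480, 19.439). L is determined by |PL| = 24.7 and |LV| = 20.3 together: it lies at the intersection of circle(P, 24.7) and circle(V, 20.3). With |PV| = 38.749, the foot of the radical line on PV is 21.929 from P and the perpendicular offset is √(24.7² − 21.929²) = 11.366. Taking the right-of-PV solution: L = (25.748, -1.3947).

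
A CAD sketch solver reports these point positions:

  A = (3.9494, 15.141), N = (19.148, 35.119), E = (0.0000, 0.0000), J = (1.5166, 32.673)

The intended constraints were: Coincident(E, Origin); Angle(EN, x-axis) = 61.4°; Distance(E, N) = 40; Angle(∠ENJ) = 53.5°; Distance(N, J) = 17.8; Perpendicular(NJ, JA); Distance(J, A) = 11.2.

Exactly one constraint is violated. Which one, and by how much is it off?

Distance(J, A) = 11.2 — off by 6.50.

E = (0.00, 0.00) ✓; EN at 61.40° ✓; |EN| = 40.00 ✓; ∠ENJ = 53.50° ✓; |NJ| = 17.80 ✓; ∠(NJ, JA) = 90.00° ✓; |JA| = 17.70 ✗.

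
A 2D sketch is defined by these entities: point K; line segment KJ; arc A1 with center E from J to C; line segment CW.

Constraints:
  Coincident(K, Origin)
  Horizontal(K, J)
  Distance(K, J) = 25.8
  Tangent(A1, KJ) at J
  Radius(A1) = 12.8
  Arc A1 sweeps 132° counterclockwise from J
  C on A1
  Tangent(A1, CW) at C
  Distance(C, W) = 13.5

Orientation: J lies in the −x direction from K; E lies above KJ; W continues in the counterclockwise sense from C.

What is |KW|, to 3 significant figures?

40.3

On A1, J sits at bearing -90° from E; a 132° counterclockwise sweep puts C at bearing 42°, so C = E + 12.8·(cos 42°, sin 42°) = (-16.3, 21.4). The tangent condition forces EC to be normal to CW, so CW runs along (−sin 42°, cos 42°); with |CW| = 13.5, W = (-25.3, 31.4). Then |KW| = |W − K| = 40.3.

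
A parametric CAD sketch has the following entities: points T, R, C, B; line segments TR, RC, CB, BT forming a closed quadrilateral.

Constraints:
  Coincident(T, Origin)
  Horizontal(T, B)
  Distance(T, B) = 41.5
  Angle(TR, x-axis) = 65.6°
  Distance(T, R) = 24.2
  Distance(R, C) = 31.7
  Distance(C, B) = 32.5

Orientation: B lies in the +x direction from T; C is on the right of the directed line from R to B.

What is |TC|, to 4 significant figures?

14.24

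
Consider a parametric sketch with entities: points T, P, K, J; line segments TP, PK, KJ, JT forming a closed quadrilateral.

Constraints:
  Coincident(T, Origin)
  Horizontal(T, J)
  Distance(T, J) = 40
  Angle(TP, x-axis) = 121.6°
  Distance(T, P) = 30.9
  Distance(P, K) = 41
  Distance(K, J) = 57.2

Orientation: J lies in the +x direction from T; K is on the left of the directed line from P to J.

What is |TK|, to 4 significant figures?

54.24

T is at the origin; TJ is horizontal with |TJ| = 40.0 and J in +x, so J = (40.0, 0). TP runs at 121.6° with |TP| = 30.9, so P = (-16.19, 26.32). K is determined by |PK| = 41.0 and |KJ| = 57.2 together: it lies at the intersection of circle(P, 41.0) and circle(J, 57.2). With |PJ| = 62.05, the foot of the radical line on PJ is 18.21 from P and the perpendicular offset is √(41.0² − 18.21²) = 36.74. Taking the left-of-PJ solution: K = (15.88, 51.86).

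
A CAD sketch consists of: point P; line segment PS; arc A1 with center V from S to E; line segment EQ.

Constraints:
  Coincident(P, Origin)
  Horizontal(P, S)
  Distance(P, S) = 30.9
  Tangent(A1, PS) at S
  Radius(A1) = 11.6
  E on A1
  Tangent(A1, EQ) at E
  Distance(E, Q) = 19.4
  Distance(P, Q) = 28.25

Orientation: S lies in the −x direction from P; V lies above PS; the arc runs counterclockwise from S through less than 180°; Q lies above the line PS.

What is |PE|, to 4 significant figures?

21.41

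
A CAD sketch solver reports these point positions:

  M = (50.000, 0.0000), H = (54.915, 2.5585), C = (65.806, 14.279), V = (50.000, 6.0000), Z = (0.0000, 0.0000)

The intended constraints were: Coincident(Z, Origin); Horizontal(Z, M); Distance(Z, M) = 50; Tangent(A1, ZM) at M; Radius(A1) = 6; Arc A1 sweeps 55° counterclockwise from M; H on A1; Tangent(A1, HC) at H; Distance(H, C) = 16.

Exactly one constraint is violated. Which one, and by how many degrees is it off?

Tangent(A1, HC) at H — off by 7.90°.

Z = (0.00, 0.00) ✓; Z.y = 0.00, M.y = 0.00 ✓; |ZM| = 50.00 ✓; ∠(VM, MZ) = 90.00° ✓; |VM| = 6.000 ✓; bearing(V→H) − bearing(V→M) = 55.00° ✓; |VH| = 6.000 ✓; ∠(VH, HC) = 97.90° ✗; |HC| = 16.00 ✓.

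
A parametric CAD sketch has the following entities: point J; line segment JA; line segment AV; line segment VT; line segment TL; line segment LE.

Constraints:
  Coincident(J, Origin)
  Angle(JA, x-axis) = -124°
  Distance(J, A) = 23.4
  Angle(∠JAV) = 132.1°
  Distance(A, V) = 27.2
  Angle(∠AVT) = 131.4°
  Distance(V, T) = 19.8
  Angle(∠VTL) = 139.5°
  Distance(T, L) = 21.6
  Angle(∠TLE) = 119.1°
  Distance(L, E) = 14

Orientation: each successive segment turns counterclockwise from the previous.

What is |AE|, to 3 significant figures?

52.0

J is at the origin; JA runs at -124.0° with length 23.4, so A = (-13.1, -19.4). ∠JAV = 132.1° gives AV at -76.1° from the x-axis; with |AV| = 27.2, V = (-6.55, -45.8). ∠AVT = 131.4° gives VT at -27.5° from the x-axis; with |VT| = 19.8, T = (11.0, -54.9). ∠VTL = 139.5° gives TL at 13.0° from the x-axis; with |TL| = 21.6, L = (32.1, -50.1). ∠TLE = 119.1° gives LE at 73.9° from the x-axis; with |LE| = 14.0, E = (35.9, -36.6). Then |AE| = |E − A| = 52.0.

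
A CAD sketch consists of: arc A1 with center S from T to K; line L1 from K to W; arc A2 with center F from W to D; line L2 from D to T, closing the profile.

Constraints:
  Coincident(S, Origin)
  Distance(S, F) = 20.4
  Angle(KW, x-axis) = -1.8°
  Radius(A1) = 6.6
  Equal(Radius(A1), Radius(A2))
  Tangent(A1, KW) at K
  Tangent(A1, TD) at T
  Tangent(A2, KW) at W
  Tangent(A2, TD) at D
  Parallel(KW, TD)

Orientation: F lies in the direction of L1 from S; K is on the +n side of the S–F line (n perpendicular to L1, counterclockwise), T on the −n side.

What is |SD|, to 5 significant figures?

21.441

The slot axis is L1's direction at -1.8°, so u = (cos -1.8°, sin -1.8°) = (0.99951, -0.031411) and n = (−sin -1.8°, cos -1.8°) = (0.031411, 0.99951). S is at the origin and F lies 20.4 along u from S, so F = 20.4·u = (20.390, -0.64078). Tangency of A1 to both parallel lines with radius 6.6 puts K and T at S ± 6.6·n: K = (0.20731, 6.5967), T = (-0.20731, -6.5967). Equal radii place W and D the same way about F: W = F + 6.6·n = (20.597, 5.9560), D = F − 6.6·n = (20.183, -7.2375). Then |SD| = |D − S| = 21.441.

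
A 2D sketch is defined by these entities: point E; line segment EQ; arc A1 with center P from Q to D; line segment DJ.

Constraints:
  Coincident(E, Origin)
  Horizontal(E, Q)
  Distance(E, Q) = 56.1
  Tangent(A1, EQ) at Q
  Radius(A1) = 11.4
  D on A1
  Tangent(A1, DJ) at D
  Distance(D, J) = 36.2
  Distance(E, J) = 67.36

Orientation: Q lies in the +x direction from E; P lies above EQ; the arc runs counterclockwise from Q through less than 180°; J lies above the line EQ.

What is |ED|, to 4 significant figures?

68.08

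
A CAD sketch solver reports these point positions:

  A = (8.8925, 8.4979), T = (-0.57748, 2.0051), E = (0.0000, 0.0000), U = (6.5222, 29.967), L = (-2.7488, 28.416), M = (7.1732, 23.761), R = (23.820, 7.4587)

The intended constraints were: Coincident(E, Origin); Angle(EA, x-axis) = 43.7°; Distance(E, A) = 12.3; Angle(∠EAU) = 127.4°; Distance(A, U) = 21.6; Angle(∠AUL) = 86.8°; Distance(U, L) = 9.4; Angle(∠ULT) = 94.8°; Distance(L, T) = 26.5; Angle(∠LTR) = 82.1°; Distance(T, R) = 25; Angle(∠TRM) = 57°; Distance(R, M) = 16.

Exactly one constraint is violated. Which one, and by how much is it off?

Distance(R, M) = 16 — off by 7.30.

E = (0.00, 0.00) ✓; EA at 43.70° ✓; |EA| = 12.30 ✓; ∠EAU = 127.4° ✓; |AU| = 21.60 ✓; ∠AUL = 86.80° ✓; |UL| = 9.400 ✓; ∠ULT = 94.80° ✓; |LT| = 26.50 ✓; ∠LTR = 82.10° ✓; |TR| = 25.00 ✓; ∠TRM = 57.00° ✓; |RM| = 23.30 ✗.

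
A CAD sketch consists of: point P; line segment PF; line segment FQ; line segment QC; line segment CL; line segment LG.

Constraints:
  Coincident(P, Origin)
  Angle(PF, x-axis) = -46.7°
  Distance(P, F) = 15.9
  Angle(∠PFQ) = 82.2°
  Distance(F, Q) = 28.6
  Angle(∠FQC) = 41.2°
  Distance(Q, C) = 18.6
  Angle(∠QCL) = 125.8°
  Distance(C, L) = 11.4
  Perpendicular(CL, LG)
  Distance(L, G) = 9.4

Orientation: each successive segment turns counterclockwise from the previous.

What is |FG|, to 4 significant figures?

5.637

∠QCL = 125.8° gives CL at -115.9° from the x-axis; with |CL| = 11.4, L = (5.562, -2.767). The perpendicularity gives LG at right angles to CL, so LG runs at -25.90°; with |LG| = 9.4, G = (14.02, -6.873). Then |FG| = |G − F| = 5.637.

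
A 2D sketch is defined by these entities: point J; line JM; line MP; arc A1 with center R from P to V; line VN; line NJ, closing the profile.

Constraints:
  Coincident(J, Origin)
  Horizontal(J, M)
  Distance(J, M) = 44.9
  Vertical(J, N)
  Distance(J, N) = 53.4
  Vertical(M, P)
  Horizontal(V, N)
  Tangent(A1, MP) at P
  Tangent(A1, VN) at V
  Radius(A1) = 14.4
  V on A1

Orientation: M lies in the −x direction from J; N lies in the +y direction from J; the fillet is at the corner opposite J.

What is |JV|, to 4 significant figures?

61.50

J is at the origin; JM is horizontal with |JM| = 44.9 and M on the −x side, so M = (-44.90, 0.000). JN is vertical with |JN| = 53.4 and N on the +y side, so N = (0.000, 53.40). The virtual corner opposite J is at (-44.90, 53.40). Tangency of A1 to MP means the radius RP is perpendicular to MP and the tangent condition forces RV to be normal to VN, with radius 14.4, so the center R sits 14.4 in from both sides at R = (-30.50, 39.00). That places the tangent points at P = (-44.90, 39.00) on MP and V = (-30.50, 53.40) on VN. Then |JV| = |V − J| = 61.50.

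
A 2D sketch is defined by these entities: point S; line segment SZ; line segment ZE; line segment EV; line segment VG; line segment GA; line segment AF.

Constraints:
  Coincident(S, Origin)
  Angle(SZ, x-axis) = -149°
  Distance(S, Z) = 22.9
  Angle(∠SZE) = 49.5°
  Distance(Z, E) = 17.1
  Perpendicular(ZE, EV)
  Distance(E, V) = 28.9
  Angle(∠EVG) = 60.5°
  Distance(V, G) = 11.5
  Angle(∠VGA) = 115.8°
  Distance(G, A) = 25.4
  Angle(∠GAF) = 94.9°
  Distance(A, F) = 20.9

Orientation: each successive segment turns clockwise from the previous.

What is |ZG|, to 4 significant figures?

24.29

S is at the origin; SZ runs at -149.0° with length 22.9, so Z = (-19.63, -11.79). ∠SZE = 49.5° gives ZE at 80.50° from the x-axis; with |ZE| = 17.1, E = (-16.81, 5.071). The perpendicularity gives EV at right angles to ZE, so EV runs at -9.500°; with |EV| = 28.9, V = (11.70, 0.3012). ∠EVG = 60.5° gives VG at -129.0° from the x-axis; with |VG| = 11.5, G = (4.460, -8.636). Then |ZG| = |G − Z| = 24.29.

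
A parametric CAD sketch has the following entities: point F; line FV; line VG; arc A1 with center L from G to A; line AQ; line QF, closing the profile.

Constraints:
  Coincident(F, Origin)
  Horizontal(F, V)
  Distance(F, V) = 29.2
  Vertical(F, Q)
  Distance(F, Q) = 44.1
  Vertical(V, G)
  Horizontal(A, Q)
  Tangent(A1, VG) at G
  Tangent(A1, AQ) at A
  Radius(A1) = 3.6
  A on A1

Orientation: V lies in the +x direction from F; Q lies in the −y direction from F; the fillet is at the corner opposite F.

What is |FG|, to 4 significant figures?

49.93

The virtual corner opposite F is at (29.20, -44.10). A1 meets VG tangentially, so LG is at right angles to VG and since A1 is tangent to AQ there, LA ⟂ AQ, with radius 3.6, so the center L sits 3.6 in from both sides at L = (25.60, -40.50). That places the tangent points at G = (29.20, -40.50) on VG and A = (25.60, -44.10) on AQ. Then |FG| = |G − F| = 49.93.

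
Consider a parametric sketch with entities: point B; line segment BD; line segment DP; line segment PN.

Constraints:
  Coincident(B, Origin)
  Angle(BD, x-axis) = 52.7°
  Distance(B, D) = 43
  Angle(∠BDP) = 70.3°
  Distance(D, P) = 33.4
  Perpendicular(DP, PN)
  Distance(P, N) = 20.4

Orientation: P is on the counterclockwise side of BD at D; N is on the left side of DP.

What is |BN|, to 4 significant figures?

27.58

∠BDP = 70.3°, so DP runs at 52.7° + (180° − 70.3°) = 162.4° from the x-axis; with |DP| = 33.4, P = D + 33.4·(cos 162.4°, sin 162.4°) = (-5.779, 44.30). The perpendicularity gives PN at right angles to DP; with |PN| = 20.4 on the left of DP, N = P + 20.4·(-0.3024, -0.9532) = (-11.95, 24.86). Then |BN| = |N − B| = 27.58.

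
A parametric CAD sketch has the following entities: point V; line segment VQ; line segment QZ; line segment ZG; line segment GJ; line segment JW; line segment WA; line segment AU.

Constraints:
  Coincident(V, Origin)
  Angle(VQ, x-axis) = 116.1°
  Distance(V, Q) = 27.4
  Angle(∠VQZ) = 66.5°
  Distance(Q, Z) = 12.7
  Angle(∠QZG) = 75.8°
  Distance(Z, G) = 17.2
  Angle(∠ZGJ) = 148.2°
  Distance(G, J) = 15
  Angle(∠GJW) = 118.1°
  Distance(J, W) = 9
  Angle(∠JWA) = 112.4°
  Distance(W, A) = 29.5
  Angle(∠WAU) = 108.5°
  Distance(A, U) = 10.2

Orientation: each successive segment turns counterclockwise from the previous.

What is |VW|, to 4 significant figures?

21.81

∠ZGJ = 148.2° gives GJ at 5.600° from the x-axis; with |GJ| = 15.0, J = (10.08, 8.804). ∠GJW = 118.1° gives JW at 67.50° from the x-axis; with |JW| = 9.0, W = (13.52, 17.12). Then |VW| = |W − V| = 21.81.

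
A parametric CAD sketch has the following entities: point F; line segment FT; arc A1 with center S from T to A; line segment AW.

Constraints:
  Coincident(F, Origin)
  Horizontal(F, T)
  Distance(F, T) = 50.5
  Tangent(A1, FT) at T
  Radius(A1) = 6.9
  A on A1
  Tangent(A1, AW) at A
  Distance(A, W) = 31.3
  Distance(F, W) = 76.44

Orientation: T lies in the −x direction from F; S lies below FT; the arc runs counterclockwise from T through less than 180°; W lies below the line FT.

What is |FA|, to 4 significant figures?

57.03

F is at the origin; FT is horizontal with |FT| = 50.5 and T on the −x side, so T = (-50.50, 0.000). Since A1 is tangent to FT there, ST ⟂ FT, so S = T + (0, -6.9) = (-50.50, -6.900). Since SA ⟂ AW (tangency), |SW| = √(6.9² + 31.3²) = 32.05 regardless of where A sits on A1. So W lies on both circle(F, 76.44) and circle(S, 32.05); the below-FT intersection is W = (-68.87, -33.16). A is the foot of the tangent from W: A = (-56.87, -4.255).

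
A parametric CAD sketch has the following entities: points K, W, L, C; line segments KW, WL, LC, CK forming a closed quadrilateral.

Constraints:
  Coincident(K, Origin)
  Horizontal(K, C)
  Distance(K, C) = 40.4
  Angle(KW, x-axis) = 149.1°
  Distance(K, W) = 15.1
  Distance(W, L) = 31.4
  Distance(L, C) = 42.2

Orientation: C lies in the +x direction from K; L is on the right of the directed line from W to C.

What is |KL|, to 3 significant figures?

19.6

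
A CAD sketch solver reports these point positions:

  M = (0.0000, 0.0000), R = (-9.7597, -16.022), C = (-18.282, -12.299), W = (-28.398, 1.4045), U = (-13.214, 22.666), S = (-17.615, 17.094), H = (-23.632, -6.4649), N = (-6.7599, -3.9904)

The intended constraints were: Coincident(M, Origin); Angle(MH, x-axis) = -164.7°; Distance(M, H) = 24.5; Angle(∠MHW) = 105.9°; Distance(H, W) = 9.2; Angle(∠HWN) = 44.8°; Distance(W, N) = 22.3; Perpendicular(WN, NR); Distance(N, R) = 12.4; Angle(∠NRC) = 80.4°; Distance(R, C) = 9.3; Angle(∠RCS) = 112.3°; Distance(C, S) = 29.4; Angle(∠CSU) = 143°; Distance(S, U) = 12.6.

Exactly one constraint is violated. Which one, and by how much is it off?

Distance(S, U) = 12.6 — off by 5.50.

M = (0.00, 0.00) ✓; MH at -164.7° ✓; |MH| = 24.50 ✓; ∠MHW = 105.9° ✓; |HW| = 9.200 ✓; ∠HWN = 44.80° ✓; |WN| = 22.30 ✓; ∠(WN, NR) = 90.00° ✓; |NR| = 12.40 ✓; ∠NRC = 80.40° ✓; |RC| = 9.300 ✓; ∠RCS = 112.3° ✓; |CS| = 29.40 ✓; ∠CSU = 143.0° ✓; |SU| = 7.100 ✗.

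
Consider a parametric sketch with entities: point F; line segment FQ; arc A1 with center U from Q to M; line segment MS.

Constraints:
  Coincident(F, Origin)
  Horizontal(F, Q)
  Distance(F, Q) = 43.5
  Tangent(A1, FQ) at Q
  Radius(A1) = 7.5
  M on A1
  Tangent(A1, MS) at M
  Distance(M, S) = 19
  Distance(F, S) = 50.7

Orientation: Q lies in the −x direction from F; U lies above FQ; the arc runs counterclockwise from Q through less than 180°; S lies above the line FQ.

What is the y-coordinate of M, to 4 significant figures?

9.852

F is at the origin; F and Q share the same y with |FQ| = 43.5 and Q on the −x side, so Q = (-43.50, 0.000). A1 meets FQ tangentially, so UQ is at right angles to FQ, so U = Q + (0, 7.5) = (-43.50, 7.500). Since UM ⟂ MS (tangency), |US| = √(7.5² + 19.0²) = 20.43 regardless of where M sits on A1. So S lies on both circle(F, 50.7) and circle(U, 20.43); the above-FQ intersection is S = (-42.34, 27.89). M is the foot of the tangent from S: M = (-36.38, 9.852).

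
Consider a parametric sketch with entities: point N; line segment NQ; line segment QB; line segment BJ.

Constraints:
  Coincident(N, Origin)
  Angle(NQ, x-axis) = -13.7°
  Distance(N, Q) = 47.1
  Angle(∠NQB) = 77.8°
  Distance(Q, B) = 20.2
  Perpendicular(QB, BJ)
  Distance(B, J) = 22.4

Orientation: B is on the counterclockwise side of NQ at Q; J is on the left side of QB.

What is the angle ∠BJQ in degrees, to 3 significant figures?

42.0°

N is at the origin; NQ runs at -13.7° with length 47.1, so Q = 47.1·(cos -13.7°, sin -13.7°) = (45.8, -11.2). ∠NQB = 77.8°, so QB runs at -13.7° + (180° − 77.8°) = 88.5° from the x-axis; with |QB| = 20.2, B = Q + 20.2·(cos 88.5°, sin 88.5°) = (46.3, 9.04). QB is perpendicular to BJ; with |BJ| = 22.4 on the left of QB, J = B + 22.4·(-1.00, 0.0262) = (23.9, 9.62). Then cos ∠BJQ = JB·JQ / (|JB||JQ|), giving 42.0°.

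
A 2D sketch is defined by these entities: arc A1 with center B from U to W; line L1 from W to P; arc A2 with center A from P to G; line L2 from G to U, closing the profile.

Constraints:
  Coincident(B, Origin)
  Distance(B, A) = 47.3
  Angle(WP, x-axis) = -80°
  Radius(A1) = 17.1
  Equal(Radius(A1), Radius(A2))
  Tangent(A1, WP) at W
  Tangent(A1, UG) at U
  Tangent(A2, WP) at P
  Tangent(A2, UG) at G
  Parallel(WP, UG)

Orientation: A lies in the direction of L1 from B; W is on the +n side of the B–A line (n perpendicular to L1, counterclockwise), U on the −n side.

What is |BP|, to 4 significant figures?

50.30

Tangency of A1 to both parallel lines with radius 17.1 puts W and U at B ± 17.1·n: W = (16.84, 2.969), U = (-16.84, -2.969). Equal radii place P and G the same way about A: P = A + 17.1·n = (25.05, -43.61), G = A − 17.1·n = (-8.627, -49.55). Then |BP| = |P − B| = 50.30.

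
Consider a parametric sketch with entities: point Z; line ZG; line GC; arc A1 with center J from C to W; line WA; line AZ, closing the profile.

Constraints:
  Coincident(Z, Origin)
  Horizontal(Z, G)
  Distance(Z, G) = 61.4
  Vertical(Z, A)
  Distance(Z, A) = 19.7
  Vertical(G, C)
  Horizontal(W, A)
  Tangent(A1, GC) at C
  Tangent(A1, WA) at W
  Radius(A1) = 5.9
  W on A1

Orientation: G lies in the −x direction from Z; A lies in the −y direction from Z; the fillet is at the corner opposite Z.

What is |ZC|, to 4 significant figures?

62.93

Z is at the origin; ZG is horizontal with |ZG| = 61.4 and G on the −x side, so G = (-61.40, 0.000). Z and A share the same x with |ZA| = 19.7 and A on the −y side, so A = (0.000, -19.70). The virtual corner opposite Z is at (-61.40, -19.70). Tangency of A1 to GC means the radius JC is perpendicular to GC and A1 meets WA tangentially, so JW is at right angles to WA, with radius 5.9, so the center J sits 5.9 in from both sides at J = (-55.50, -13.80). That places the tangent points at C = (-61.40, -13.80) on GC and W = (-55.50, -19.70) on WA. Then |ZC| = |C − Z| = 62.93.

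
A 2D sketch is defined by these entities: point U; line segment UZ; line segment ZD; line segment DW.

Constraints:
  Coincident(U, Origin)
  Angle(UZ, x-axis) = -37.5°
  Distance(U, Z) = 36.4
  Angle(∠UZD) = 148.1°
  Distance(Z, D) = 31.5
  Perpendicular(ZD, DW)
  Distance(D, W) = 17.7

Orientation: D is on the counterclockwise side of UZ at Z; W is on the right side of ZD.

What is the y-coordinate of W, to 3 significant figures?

-42.8

∠UZD = 148.1°, so ZD runs at -37.5° + (180° − 148.1°) = -5.60° from the x-axis; with |ZD| = 31.5, D = Z + 31.5·(cos -5.60°, sin -5.60°) = (60.2, -25.2). The perpendicularity gives DW at right angles to ZD; with |DW| = 17.7 on the right of ZD, W = D + 17.7·(-0.0976, -0.995) = (58.5, -42.8). So W.y = -42.8.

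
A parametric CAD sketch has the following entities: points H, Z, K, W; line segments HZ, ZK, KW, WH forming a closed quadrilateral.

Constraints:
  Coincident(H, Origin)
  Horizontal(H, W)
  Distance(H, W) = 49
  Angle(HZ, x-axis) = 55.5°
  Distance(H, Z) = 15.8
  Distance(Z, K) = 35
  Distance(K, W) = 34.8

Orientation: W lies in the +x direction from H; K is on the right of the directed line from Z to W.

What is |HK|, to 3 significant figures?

28.7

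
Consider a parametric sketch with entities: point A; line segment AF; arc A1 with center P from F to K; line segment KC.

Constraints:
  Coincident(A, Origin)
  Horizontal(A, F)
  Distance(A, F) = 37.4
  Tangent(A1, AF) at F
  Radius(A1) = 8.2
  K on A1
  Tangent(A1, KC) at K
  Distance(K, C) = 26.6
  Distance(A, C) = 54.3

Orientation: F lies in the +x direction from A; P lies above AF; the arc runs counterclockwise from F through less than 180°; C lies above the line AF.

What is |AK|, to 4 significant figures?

46.48

A is at the origin; A and F share the same y with |AF| = 37.4 and F on the +x side, so F = (37.40, 0.000). Tangency of A1 to AF means the radius PF is perpendicular to AF, so P = F + (0, 8.2) = (37.40, 8.200). Since PK ⟂ KC (tangency), |PC| = √(8.2² + 26.6²) = 27.84 regardless of where K sits on A1. So C lies on both circle(A, 54.3) and circle(P, 27.84); the above-AF intersection is C = (40.80, 35.83). K is the foot of the tangent from C: K = (45.47, 9.639).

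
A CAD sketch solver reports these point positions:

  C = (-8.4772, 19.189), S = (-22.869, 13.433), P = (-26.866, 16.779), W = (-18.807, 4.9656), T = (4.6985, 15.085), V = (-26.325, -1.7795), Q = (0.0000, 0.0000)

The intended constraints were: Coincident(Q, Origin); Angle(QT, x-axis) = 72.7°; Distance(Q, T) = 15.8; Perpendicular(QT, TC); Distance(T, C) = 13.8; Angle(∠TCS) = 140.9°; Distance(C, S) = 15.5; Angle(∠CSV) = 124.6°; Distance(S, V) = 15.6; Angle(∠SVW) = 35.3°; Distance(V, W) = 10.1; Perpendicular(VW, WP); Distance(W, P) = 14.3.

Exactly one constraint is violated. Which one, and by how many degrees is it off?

Perpendicular(VW, WP) — off by 7.60°.

Q = (0.00, 0.00) ✓; QT at 72.70° ✓; |QT| = 15.80 ✓; ∠(QT, TC) = 90.00° ✓; |TC| = 13.80 ✓; ∠TCS = 140.9° ✓; |CS| = 15.50 ✓; ∠CSV = 124.6° ✓; |SV| = 15.60 ✓; ∠SVW = 35.30° ✓; |VW| = 10.10 ✓; ∠(VW, WP) = 82.40° ✗; |WP| = 14.30 ✓.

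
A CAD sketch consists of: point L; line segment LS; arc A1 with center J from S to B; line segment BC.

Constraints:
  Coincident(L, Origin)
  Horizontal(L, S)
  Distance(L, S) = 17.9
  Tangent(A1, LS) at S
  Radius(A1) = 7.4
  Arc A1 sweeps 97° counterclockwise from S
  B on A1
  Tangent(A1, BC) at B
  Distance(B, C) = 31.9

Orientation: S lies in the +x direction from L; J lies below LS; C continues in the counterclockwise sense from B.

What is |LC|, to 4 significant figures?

42.49

L is at the origin; L and S share the same y with |LS| = 17.9 and S on the +x side, so S = (17.90, 0.000). Tangency of A1 to LS means the radius JS is perpendicular to LS, so J = S + (0, -7.4) = (17.90, -7.400). On A1, S sits at bearing 90° from J; a 97° counterclockwise sweep puts B at bearing 187°, so B = J + 7.4·(cos 187°, sin 187°) = (10.56, -8.302). Tangency of A1 to BC means the radius JB is perpendicular to BC, so BC runs along (−sin 187°, cos 187°); with |BC| = 31.9, C = (14.44, -39.96). Then |LC| = |C − L| = 42.49.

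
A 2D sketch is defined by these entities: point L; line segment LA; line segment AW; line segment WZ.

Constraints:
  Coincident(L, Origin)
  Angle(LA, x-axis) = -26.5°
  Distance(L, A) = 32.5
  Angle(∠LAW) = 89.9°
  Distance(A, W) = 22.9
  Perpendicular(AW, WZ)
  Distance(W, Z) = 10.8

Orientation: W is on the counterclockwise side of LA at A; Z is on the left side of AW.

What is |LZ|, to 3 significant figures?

31.5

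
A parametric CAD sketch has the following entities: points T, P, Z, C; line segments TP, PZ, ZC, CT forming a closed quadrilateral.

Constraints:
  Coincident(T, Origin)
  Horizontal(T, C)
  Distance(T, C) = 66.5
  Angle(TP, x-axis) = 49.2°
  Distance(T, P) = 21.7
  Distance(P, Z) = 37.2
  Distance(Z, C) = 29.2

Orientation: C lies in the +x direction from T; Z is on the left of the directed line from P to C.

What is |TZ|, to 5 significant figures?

56.106

T is at the origin; T and C share the same y with |TC| = 66.5 and C in +x, so C = (66.5, 0). TP runs at 49.2° with |TP| = 21.7, so P = (14.179, 16.427). Z is determined by |PZ| = 37.2 and |ZC| = 29.2 together: it lies at the intersection of circle(P, 37.2) and circle(C, 29.2). With |PC| = 54.839, the foot of the radical line on PC is 32.263 from P and the perpendicular offset is √(37.2² − 32.263²) = 18.519. Taking the left-of-PC solution: Z = (50.508, 24.431).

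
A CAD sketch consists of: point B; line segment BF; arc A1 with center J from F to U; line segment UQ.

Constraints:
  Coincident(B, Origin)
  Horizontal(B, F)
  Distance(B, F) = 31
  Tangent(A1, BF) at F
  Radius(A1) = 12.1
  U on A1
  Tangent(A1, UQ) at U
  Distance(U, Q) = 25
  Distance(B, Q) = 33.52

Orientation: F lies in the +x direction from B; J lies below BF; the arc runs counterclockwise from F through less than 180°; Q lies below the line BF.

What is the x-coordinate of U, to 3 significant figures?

19.6

B is at the origin; BF is horizontal with |BF| = 31.0 and F on the +x side, so F = (31.0, 0.00). Since A1 is tangent to BF there, JF ⟂ BF, so J = F + (0, -12.1) = (31.0, -12.1). Since JU ⟂ UQ (tangency), |JQ| = √(12.1² + 25.0²) = 27.8 regardless of where U sits on A1. So Q lies on both circle(B, 33.52) and circle(J, 27.8); the below-BF intersection is Q = (11.2, -31.6). U is the foot of the tangent from Q: U = (19.6, -8.04).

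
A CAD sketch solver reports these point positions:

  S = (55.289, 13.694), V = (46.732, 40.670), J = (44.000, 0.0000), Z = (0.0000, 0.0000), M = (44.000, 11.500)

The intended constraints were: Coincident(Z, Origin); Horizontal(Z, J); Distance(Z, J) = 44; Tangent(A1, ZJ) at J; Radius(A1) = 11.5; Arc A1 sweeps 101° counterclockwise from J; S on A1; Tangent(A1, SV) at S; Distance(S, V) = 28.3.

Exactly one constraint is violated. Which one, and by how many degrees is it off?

Tangent(A1, SV) at S — off by 6.60°.

Z = (0.00, 0.00) ✓; Z.y = 0.00, J.y = 0.00 ✓; |ZJ| = 44.00 ✓; ∠(MJ, JZ) = 90.00° ✓; |MJ| = 11.50 ✓; bearing(M→S) − bearing(M→J) = 101.0° ✓; |MS| = 11.50 ✓; ∠(MS, SV) = 83.40° ✗; |SV| = 28.30 ✓.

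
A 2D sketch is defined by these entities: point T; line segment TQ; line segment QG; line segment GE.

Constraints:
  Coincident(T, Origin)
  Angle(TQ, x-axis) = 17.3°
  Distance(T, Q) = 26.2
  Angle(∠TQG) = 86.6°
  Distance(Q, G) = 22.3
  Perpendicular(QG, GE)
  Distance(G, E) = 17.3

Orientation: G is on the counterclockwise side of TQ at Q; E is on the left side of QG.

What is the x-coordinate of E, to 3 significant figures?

0.949

∠TQG = 86.6°, so QG runs at 17.3° + (180° − 86.6°) = 111° from the x-axis; with |QG| = 22.3, G = Q + 22.3·(cos 111°, sin 111°) = (17.1, 28.7). The perpendicularity gives GE at right angles to QG; with |GE| = 17.3 on the left of QG, E = G + 17.3·(-0.935, -0.353) = (0.949, 22.5). So E.x = 0.949.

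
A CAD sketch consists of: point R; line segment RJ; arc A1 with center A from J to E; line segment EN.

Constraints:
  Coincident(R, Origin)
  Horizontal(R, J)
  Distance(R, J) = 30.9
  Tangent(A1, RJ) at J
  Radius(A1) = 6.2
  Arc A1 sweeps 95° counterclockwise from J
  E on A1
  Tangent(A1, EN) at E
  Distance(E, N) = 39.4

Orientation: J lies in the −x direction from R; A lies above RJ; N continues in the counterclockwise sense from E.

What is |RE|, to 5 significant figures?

25.626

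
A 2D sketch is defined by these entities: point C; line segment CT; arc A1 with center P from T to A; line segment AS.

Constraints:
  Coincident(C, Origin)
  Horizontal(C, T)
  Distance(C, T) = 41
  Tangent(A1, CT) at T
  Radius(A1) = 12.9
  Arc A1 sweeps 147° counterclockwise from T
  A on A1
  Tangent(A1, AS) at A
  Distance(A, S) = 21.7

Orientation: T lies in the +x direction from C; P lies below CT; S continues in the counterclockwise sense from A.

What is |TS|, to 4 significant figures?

37.25

C is at the origin; CT is horizontal with |CT| = 41.0 and T on the +x side, so T = (41.00, 0.000). A1 meets CT tangentially, so PT is at right angles to CT, so P = T + (0, -12.9) = (41.00, -12.90). On A1, T sits at bearing 90° from P; a 147° counterclockwise sweep puts A at bearing 237°, so A = P + 12.9·(cos 237°, sin 237°) = (33.97, -23.72). A1 meets AS tangentially, so PA is at right angles to AS, so AS runs along (−sin 237°, cos 237°); with |AS| = 21.7, S = (52.17, -35.54). Then |TS| = |S − T| = 37.25.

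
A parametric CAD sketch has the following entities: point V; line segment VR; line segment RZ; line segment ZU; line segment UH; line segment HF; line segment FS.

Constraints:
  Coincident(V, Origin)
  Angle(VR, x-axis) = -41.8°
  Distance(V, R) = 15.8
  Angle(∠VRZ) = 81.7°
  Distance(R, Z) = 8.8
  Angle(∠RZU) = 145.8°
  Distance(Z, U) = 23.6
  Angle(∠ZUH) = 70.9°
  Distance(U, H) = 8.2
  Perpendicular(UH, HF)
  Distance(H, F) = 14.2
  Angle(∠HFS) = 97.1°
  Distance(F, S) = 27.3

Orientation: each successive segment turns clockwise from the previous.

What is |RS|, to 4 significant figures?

35.12

V is at the origin; VR runs at -41.8° with length 15.8, so R = (11.78, -10.53). ∠VRZ = 81.7° gives RZ at -140.1° from the x-axis; with |RZ| = 8.8, Z = (5.027, -16.18). ∠RZU = 145.8° gives ZU at -174.3° from the x-axis; with |ZU| = 23.6, U = (-18.46, -18.52). ∠ZUH = 70.9° gives UH at 76.60° from the x-axis; with |UH| = 8.2, H = (-16.56, -10.54). The perpendicularity gives HF at right angles to UH, so HF runs at -13.40°; with |HF| = 14.2, F = (-2.742, -13.83). ∠HFS = 97.1° gives FS at -96.30° from the x-axis; with |FS| = 27.3, S = (-5.738, -40.97). Then |RS| = |S − R| = 35.12.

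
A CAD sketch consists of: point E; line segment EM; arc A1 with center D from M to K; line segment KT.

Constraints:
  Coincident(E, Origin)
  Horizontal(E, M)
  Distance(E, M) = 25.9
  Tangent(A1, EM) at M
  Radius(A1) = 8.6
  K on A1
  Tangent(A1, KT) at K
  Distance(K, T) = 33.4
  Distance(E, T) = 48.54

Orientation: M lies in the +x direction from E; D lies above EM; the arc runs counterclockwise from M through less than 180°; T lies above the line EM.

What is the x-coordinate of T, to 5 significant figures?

22.643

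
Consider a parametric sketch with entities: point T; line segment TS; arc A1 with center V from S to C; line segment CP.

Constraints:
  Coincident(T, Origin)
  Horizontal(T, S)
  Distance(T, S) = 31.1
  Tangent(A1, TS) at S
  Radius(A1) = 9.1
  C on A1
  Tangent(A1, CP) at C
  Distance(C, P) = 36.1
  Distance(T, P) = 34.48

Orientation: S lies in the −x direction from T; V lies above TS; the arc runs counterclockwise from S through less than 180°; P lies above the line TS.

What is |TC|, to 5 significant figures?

23.849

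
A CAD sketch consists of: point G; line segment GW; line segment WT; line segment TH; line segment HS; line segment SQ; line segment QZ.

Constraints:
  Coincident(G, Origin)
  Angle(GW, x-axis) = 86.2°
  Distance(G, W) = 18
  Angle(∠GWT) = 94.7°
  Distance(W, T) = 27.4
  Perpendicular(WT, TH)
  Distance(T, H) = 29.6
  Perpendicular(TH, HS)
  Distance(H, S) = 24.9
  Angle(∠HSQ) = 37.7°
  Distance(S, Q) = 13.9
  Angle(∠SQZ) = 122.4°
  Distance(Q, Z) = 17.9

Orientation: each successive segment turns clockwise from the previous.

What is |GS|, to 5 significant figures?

12.319

G is at the origin; GW runs at 86.2° with length 18.0, so W = (1.1929, 17.960). ∠GWT = 94.7° gives WT at 0.90000° from the x-axis; with |WT| = 27.4, T = (28.590, 18.391). The perpendicularity gives TH at right angles to WT, so TH runs at -89.100°; with |TH| = 29.6, H = (29.054, -11.206). TH is perpendicular to HS, so HS runs at -179.10°; with |HS| = 24.9, S = (4.1576, -11.597). Then |GS| = |S − G| = 12.319.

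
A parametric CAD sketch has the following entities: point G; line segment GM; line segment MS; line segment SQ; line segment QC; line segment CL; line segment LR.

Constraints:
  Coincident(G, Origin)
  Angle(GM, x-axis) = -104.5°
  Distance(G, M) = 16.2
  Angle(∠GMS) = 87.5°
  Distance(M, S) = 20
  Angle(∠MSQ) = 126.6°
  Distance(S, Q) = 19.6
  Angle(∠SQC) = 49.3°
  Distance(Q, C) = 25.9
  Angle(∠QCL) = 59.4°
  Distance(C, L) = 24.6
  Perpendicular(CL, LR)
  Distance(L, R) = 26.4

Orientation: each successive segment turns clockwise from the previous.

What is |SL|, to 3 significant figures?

6.34

G is at the origin; GM runs at -104.5° with length 16.2, so M = (-4.06, -15.7). ∠GMS = 87.5° gives MS at 163° from the x-axis; with |MS| = 20.0, S = (-23.2, -9.84). ∠MSQ = 126.6° gives SQ at 110° from the x-axis; with |SQ| = 19.6, Q = (-29.8, 8.63). ∠SQC = 49.3° gives QC at -21.1° from the x-axis; with |QC| = 25.9, C = (-5.59, -0.696). ∠QCL = 59.4° gives CL at -142° from the x-axis; with |CL| = 24.6, L = (-24.9, -15.9). Then |SL| = |L − S| = 6.34.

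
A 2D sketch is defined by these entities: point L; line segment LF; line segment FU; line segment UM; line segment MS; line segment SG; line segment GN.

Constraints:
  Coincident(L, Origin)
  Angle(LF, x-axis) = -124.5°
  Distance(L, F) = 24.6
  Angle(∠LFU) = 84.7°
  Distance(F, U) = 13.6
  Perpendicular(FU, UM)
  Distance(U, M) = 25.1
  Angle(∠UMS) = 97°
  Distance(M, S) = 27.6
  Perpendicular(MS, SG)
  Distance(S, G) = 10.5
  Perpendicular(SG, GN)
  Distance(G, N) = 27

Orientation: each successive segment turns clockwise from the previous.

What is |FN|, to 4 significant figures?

18.84

The perpendicularity gives SG at right angles to MS, so SG runs at -122.8°; with |SG| = 10.5, G = (9.196, -16.06). The perpendicularity gives GN at right angles to SG, so GN runs at 147.2°; with |GN| = 27.0, N = (-13.50, -1.435). Then |FN| = |N − F| = 18.84.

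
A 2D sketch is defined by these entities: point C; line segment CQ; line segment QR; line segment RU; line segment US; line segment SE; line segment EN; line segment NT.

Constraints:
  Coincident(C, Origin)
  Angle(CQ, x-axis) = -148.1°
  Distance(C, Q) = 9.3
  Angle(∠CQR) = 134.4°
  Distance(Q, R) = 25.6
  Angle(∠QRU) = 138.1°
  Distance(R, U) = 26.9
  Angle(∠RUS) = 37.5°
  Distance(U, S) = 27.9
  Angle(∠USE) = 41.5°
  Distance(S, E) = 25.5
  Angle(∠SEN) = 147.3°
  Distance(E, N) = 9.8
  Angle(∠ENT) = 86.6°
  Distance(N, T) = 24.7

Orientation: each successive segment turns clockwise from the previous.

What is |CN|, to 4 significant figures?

54.86

∠USE = 41.5° gives SE at -156.6° from the x-axis; with |SE| = 25.5, E = (-44.85, 4.549). ∠SEN = 147.3° gives EN at 170.7° from the x-axis; with |EN| = 9.8, N = (-54.52, 6.133). Then |CN| = |N − C| = 54.86.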